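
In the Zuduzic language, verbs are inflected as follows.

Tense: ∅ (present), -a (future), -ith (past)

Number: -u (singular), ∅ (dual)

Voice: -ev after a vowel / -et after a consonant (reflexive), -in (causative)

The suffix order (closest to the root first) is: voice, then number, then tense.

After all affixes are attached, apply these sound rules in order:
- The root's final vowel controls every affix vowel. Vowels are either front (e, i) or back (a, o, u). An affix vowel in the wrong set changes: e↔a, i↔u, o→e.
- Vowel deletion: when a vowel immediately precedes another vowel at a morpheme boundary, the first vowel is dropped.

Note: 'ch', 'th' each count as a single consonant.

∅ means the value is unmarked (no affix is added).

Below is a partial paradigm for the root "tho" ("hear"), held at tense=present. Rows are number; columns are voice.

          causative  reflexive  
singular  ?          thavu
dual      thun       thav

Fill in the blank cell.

Attach voice causative -in → thoin.
Attach number singular -u → thoinu.
tense = present: zero marking, form stays thoinu.
Apply vowel harmony: thoinu → thounu.
Apply vowel deletion: thounu → thunu.

thunu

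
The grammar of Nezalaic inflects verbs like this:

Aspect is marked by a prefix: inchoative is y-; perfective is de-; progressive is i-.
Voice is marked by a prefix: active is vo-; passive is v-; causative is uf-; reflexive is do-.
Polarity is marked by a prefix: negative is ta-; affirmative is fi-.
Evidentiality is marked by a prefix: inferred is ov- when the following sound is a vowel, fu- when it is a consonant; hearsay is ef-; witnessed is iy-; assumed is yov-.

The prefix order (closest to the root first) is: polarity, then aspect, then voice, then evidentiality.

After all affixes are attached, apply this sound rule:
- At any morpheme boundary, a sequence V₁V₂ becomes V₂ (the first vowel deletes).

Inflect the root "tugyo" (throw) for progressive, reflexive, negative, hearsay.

efditatugyo

Attach polarity negative ta- → tatugyo.
Attach aspect progressive i- → itatugyo.
Attach voice reflexive do- → doitatugyo.
Attach evidentiality hearsay ef- → efdoitatugyo.
Apply vowel deletion: efdoitatugyo → efditatugyo.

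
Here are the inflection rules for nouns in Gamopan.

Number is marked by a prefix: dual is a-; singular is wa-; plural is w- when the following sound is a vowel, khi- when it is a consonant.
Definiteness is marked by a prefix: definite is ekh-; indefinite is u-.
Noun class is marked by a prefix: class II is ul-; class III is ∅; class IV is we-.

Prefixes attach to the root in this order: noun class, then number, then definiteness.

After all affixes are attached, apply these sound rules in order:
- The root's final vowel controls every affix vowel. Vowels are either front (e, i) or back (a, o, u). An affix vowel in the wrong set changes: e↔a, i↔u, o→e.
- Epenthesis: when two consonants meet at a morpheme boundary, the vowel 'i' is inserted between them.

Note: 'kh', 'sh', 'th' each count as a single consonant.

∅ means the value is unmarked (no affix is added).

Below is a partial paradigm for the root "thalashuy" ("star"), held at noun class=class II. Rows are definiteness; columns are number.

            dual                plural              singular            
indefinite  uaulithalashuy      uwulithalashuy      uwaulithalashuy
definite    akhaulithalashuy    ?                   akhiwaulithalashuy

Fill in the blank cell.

Attach noun class class II ul- → ulthalashuy.
Attach number plural w- (before vowel 'u') → wulthalashuy.
Attach definiteness definite ekh- → ekhwulthalashuy.
Apply vowel harmony: ekhwulthalashuy → akhwulthalashuy.
Apply epenthesis: akhwulthalashuy → akhiwulithalashuy.

akhiwulithalashuy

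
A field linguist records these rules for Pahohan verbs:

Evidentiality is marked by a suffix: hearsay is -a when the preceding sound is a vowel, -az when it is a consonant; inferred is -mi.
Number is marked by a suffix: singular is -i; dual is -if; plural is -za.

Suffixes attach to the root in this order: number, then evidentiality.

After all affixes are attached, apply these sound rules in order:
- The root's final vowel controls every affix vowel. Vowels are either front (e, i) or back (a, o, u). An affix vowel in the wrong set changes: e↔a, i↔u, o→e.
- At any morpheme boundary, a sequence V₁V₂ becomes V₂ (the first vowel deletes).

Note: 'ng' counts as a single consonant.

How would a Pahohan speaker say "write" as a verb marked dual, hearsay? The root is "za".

Attach number dual -if → zaif.
Attach evidentiality hearsay -az (after consonant 'f') → zaifaz.
Apply vowel harmony: zaifaz → zaufaz.
Apply vowel deletion: zaufaz → zufaz.

zufaz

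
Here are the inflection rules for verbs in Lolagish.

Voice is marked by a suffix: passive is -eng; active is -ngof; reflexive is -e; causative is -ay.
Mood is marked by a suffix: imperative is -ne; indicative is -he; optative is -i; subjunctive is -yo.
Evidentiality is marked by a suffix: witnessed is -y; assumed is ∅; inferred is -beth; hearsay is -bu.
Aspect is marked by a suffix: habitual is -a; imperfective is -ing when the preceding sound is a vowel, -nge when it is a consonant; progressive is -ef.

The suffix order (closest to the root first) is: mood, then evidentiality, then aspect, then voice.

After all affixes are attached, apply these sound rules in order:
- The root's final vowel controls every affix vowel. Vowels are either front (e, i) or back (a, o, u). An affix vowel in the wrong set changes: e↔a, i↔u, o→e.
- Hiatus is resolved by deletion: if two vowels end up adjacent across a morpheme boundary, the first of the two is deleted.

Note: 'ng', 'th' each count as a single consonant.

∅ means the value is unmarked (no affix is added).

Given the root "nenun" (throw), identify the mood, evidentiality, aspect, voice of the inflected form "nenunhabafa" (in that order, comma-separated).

Segment: nenun-he-bu-ef-e.
mood: -he → indicative.
evidentiality: -bu → hearsay.
aspect: -ef → progressive.
voice: -e → reflexive.

indicative, hearsay, progressive, reflexive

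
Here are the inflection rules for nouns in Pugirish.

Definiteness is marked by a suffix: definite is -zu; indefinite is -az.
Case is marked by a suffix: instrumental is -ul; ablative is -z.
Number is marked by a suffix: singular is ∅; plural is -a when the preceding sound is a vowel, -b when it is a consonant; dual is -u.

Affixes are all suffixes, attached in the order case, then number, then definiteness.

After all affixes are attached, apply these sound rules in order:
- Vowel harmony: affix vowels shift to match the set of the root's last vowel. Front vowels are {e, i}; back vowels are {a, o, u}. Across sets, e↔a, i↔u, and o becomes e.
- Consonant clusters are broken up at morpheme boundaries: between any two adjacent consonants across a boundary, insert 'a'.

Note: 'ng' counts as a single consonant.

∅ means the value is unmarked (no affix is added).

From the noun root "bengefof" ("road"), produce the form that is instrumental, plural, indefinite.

bengefofulabaz

Attach case instrumental -ul → bengefoful.
Attach number plural -b (after consonant 'l') → bengefofulb.
Attach definiteness indefinite -az → bengefofulbaz.
Vowel harmony: no change.
Apply epenthesis: bengefofulbaz → bengefofulabaz.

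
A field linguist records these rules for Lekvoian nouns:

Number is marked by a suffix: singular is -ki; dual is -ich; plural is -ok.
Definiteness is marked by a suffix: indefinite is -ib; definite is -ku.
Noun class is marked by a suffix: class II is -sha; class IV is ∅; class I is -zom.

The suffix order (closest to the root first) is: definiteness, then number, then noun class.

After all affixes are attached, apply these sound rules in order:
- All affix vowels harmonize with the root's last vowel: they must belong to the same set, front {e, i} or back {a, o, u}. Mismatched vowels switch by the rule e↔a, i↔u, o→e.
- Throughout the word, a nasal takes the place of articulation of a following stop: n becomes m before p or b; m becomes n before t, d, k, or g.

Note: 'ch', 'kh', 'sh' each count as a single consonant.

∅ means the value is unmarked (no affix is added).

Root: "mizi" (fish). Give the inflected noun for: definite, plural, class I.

mizikiekzem

Attach definiteness definite -ku → miziku.
Attach number plural -ok → mizikuok.
Attach noun class class I -zom → mizikuokzom.
Apply vowel harmony: mizikuokzom → mizikiekzem.
Nasal assimilation: no change.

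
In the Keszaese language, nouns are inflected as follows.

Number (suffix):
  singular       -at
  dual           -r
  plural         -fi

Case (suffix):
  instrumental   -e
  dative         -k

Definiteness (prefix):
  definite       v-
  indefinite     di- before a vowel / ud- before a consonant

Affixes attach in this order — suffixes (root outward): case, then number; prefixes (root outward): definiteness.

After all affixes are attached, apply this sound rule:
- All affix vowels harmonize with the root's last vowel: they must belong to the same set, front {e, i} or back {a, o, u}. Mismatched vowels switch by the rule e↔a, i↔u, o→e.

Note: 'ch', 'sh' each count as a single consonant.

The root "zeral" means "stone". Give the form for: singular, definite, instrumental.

Attach definiteness definite v- → vzeral.
Attach case instrumental -e → vzerale.
Attach number singular -at → vzeraleat.
Apply vowel harmony: vzeraleat → vzeralaat.

vzeralaat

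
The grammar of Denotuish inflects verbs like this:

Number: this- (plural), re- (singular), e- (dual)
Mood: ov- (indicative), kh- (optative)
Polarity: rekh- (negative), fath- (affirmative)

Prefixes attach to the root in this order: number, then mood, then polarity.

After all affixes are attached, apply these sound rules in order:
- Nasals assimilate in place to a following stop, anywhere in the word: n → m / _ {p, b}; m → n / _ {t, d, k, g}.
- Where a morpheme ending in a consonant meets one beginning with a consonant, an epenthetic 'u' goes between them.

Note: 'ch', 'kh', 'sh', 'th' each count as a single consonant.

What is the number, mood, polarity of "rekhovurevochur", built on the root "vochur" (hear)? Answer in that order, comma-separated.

singular, indicative, negative

Segment: rekh-ov-re-vochur.
number: re- → singular.
mood: ov- → indicative.
polarity: rekh- → negative.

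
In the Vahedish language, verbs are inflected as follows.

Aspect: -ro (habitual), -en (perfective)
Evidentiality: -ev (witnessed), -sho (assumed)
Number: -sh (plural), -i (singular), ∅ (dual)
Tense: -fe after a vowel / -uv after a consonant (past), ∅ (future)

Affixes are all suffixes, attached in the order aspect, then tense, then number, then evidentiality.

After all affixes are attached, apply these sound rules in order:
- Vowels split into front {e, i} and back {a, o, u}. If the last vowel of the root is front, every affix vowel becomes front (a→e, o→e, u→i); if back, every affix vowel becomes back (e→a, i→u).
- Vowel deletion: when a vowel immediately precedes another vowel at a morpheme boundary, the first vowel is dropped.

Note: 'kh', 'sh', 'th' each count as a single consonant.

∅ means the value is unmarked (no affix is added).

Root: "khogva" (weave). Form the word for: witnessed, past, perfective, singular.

Attach aspect perfective -en → khogvaen.
Attach tense past -uv (after consonant 'n') → khogvaenuv.
Attach number singular -i → khogvaenuvi.
Attach evidentiality witnessed -ev → khogvaenuviev.
Apply vowel harmony: khogvaenuviev → khogvaanuvuav.
Apply vowel deletion: khogvaanuvuav → khogvanuvav.

khogvanuvav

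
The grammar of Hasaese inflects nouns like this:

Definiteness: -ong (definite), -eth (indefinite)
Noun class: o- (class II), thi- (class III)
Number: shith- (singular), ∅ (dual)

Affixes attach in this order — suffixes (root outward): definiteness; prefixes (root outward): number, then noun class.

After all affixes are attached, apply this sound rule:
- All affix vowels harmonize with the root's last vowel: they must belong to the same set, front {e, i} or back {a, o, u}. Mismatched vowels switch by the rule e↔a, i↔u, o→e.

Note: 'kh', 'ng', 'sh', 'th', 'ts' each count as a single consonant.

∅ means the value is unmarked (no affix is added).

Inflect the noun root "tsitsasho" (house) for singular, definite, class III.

Attach number singular shith- → shithtsitsasho.
Attach noun class class III thi- → thishithtsitsasho.
Attach definiteness definite -ong → thishithtsitsashoong.
Apply vowel harmony: thishithtsitsashoong → thushuthtsitsashoong.

thushuthtsitsashoong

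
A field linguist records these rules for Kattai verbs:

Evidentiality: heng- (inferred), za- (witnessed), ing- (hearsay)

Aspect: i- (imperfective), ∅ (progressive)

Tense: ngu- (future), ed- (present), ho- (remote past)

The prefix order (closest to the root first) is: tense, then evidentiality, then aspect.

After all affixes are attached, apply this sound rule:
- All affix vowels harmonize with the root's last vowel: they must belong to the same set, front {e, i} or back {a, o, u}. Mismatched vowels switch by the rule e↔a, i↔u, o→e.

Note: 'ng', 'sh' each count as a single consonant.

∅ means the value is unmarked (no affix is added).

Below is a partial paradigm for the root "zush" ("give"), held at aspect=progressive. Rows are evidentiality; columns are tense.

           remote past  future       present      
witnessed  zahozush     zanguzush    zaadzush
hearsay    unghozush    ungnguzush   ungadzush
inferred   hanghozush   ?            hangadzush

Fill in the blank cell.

hangnguzush

Attach tense future ngu- → nguzush.
Attach evidentiality inferred heng- → hengnguzush.
aspect = progressive: zero marking, form stays hengnguzush.
Apply vowel harmony: hengnguzush → hangnguzush.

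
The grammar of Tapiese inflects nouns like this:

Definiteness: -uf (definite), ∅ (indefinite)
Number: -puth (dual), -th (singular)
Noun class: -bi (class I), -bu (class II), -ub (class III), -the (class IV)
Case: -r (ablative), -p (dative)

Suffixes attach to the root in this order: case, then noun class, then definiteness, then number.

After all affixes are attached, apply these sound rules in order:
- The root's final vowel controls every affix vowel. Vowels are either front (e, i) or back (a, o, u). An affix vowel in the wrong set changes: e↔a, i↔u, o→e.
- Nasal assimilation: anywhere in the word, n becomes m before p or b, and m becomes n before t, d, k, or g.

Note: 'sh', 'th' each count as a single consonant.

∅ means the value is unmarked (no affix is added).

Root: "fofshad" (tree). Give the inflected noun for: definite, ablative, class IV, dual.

fofshadrthaufputh

Attach case ablative -r → fofshadr.
Attach noun class class IV -the → fofshadrthe.
Attach definiteness definite -uf → fofshadrtheuf.
Attach number dual -puth → fofshadrtheufputh.
Apply vowel harmony: fofshadrtheufputh → fofshadrthaufputh.
Nasal assimilation: no change.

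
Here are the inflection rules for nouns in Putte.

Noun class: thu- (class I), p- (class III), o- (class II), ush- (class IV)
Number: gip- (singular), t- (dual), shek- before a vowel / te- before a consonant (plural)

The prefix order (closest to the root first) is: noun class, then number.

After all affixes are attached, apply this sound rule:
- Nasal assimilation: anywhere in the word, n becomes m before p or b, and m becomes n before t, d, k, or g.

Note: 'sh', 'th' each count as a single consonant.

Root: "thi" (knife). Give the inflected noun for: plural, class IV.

shekushthi

Attach noun class class IV ush- → ushthi.
Attach number plural shek- (before vowel 'u') → shekushthi.
Nasal assimilation: no change.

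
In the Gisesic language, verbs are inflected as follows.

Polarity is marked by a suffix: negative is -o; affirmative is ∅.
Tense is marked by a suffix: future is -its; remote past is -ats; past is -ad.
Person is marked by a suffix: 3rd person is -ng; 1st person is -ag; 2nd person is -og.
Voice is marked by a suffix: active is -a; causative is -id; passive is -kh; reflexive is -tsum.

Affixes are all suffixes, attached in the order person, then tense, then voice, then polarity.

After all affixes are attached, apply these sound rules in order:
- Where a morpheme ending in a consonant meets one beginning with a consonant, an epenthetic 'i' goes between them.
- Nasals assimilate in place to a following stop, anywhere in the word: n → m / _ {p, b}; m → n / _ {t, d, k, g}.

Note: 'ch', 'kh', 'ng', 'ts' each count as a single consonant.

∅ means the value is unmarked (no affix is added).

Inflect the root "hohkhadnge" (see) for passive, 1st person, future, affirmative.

Attach person 1st person -ag → hohkhadngeag.
Attach tense future -its → hohkhadngeagits.
Attach voice passive -kh → hohkhadngeagitskh.
polarity = affirmative: zero marking, form stays hohkhadngeagitskh.
Apply epenthesis: hohkhadngeagitskh → hohkhadngeagitsikh.
Nasal assimilation: no change.

hohkhadngeagitsikh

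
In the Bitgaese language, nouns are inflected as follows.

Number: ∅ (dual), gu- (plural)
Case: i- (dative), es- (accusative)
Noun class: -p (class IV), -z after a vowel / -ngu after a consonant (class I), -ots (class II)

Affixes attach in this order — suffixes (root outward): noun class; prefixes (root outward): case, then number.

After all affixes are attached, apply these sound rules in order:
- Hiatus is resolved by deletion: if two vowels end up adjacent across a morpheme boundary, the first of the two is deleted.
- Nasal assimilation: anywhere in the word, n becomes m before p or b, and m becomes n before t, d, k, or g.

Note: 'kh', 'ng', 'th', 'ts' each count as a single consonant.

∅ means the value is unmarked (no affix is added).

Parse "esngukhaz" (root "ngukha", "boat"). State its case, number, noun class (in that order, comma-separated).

Segment: es-ngukha-z.
case: es- → accusative.
number: ∅ → dual.
noun class: -z/ngu → class I.

accusative, dual, class I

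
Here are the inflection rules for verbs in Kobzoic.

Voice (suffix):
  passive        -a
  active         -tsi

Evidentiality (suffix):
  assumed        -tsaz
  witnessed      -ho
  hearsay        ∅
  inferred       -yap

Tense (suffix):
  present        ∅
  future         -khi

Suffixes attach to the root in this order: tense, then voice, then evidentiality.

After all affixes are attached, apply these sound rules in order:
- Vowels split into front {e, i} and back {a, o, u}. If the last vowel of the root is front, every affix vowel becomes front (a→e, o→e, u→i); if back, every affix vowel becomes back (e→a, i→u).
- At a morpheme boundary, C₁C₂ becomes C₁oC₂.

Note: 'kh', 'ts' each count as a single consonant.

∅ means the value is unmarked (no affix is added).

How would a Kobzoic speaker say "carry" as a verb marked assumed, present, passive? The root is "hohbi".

tense = present: zero marking, form stays hohbi.
Attach voice passive -a → hohbia.
Attach evidentiality assumed -tsaz → hohbiatsaz.
Apply vowel harmony: hohbiatsaz → hohbietsez.
Epenthesis: no change.

hohbietsez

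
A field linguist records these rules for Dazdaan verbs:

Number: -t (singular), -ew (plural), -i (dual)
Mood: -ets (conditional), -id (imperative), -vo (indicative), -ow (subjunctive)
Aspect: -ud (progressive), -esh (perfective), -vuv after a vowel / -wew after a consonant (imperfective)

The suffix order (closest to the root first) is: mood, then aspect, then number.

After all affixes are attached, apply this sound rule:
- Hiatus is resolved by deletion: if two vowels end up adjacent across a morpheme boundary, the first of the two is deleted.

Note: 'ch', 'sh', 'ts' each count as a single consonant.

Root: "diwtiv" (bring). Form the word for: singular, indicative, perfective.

Attach mood indicative -vo → diwtivvo.
Attach aspect perfective -esh → diwtivvoesh.
Attach number singular -t → diwtivvoesht.
Apply vowel deletion: diwtivvoesht → diwtivvesht.

diwtivvesht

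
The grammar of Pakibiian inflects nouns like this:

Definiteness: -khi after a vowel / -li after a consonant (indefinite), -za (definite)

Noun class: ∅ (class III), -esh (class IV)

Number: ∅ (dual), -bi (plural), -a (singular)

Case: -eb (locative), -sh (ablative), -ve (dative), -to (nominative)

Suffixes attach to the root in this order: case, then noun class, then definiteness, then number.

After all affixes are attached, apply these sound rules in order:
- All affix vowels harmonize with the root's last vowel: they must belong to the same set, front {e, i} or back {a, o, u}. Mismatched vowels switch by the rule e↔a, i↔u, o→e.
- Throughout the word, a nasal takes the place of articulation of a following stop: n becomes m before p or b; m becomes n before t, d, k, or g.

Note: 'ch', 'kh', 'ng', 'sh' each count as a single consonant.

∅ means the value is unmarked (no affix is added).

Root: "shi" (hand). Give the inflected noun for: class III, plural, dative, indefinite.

Attach case dative -ve → shive.
noun class = class III: zero marking, form stays shive.
Attach definiteness indefinite -khi (after vowel 'e') → shivekhi.
Attach number plural -bi → shivekhibi.
Vowel harmony: no change.
Nasal assimilation: no change.

shivekhibi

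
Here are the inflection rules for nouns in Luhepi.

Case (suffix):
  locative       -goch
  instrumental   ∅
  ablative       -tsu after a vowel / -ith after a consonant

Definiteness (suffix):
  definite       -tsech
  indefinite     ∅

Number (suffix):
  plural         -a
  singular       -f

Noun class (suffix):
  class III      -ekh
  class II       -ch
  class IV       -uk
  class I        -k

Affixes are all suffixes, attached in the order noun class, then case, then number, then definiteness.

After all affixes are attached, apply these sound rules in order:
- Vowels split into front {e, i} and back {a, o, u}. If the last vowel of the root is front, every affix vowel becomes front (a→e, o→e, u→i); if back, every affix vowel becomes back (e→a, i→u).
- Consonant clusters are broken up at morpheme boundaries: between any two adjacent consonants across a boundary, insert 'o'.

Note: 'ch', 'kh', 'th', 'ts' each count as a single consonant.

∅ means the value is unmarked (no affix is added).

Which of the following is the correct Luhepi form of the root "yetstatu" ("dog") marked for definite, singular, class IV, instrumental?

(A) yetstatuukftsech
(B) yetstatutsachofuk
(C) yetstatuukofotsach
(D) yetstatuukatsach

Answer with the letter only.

C

Attach noun class class IV -uk → yetstatuuk.
case = instrumental: zero marking, form stays yetstatuuk.
Attach number singular -f → yetstatuukf.
Attach definiteness definite -tsech → yetstatuukftsech.
Apply vowel harmony: yetstatuukftsech → yetstatuukftsach.
Apply epenthesis: yetstatuukftsach → yetstatuukofotsach.
So the correct form is yetstatuukofotsach, option (C).
(B) yetstatutsachofuk is wrong: it has the affixes in the wrong order.
(D) yetstatuukatsach is wrong: it uses plural instead of singular for number.
(A) yetstatuukftsech is wrong: it fails to apply the sound rule(s).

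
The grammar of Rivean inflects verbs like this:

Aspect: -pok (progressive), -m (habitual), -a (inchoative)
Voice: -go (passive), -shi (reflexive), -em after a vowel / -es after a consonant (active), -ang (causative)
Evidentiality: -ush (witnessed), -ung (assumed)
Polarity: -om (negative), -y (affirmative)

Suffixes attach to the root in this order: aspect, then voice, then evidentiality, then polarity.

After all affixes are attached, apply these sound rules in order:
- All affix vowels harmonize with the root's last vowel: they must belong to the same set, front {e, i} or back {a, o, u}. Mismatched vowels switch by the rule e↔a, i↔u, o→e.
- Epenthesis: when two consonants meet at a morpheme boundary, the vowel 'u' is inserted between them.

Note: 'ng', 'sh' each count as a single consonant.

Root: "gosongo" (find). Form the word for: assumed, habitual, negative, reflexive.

Attach aspect habitual -m → gosongom.
Attach voice reflexive -shi → gosongomshi.
Attach evidentiality assumed -ung → gosongomshiung.
Attach polarity negative -om → gosongomshiungom.
Apply vowel harmony: gosongomshiungom → gosongomshuungom.
Apply epenthesis: gosongomshuungom → gosongomushuungom.

gosongomushuungom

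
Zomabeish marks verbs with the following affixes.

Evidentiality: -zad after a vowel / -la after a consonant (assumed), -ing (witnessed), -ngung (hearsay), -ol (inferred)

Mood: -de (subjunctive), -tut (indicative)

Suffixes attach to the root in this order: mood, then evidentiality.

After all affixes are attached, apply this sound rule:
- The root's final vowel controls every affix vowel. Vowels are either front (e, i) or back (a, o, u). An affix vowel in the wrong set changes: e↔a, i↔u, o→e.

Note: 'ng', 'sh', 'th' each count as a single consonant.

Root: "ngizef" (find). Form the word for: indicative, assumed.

Attach mood indicative -tut → ngizeftut.
Attach evidentiality assumed -la (after consonant 't') → ngizeftutla.
Apply vowel harmony: ngizeftutla → ngizeftitle.

ngizeftitle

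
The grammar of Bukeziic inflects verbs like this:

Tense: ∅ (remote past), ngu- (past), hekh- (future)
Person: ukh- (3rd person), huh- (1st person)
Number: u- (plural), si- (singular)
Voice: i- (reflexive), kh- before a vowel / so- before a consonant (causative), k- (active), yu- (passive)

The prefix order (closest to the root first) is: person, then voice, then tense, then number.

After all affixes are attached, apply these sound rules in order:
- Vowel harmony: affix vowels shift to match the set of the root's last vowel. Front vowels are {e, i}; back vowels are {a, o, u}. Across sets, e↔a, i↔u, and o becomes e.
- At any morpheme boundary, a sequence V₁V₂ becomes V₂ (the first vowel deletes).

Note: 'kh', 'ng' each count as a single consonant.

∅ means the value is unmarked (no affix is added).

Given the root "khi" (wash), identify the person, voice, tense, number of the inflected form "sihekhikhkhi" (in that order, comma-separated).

Segment: si-hekh-i-ukh-khi.
person: ukh- → 3rd person.
voice: i- → reflexive.
tense: hekh- → future.
number: si- → singular.

3rd person, reflexive, future, singular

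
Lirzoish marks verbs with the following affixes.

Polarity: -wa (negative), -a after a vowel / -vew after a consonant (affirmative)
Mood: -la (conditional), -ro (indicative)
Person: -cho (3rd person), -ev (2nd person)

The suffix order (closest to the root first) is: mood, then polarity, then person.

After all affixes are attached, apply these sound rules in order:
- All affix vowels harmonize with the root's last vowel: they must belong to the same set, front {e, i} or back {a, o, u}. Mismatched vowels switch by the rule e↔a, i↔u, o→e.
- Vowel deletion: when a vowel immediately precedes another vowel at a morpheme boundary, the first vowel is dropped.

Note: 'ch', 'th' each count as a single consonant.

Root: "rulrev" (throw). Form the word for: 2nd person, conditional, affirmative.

rulrevlev

Attach mood conditional -la → rulrevla.
Attach polarity affirmative -a (after vowel 'a') → rulrevlaa.
Attach person 2nd person -ev → rulrevlaaev.
Apply vowel harmony: rulrevlaaev → rulrevleeev.
Apply vowel deletion: rulrevleeev → rulrevlev.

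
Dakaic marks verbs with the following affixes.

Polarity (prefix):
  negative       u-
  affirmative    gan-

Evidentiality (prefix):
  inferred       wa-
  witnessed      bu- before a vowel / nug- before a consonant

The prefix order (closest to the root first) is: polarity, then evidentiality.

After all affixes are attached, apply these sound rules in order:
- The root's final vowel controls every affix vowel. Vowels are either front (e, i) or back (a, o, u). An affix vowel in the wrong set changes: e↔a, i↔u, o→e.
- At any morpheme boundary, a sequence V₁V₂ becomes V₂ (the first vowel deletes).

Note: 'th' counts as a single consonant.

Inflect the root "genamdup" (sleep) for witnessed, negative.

bugenamdup

Attach polarity negative u- → ugenamdup.
Attach evidentiality witnessed bu- (before vowel 'u') → buugenamdup.
Vowel harmony: no change.
Apply vowel deletion: buugenamdup → bugenamdup.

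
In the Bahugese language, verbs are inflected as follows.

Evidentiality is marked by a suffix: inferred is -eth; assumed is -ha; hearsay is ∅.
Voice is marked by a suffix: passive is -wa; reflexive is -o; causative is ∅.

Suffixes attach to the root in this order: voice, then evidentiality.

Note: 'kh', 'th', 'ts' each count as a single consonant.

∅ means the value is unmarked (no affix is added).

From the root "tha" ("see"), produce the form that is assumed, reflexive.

thaoha

Attach voice reflexive -o → thao.
Attach evidentiality assumed -ha → thaoha.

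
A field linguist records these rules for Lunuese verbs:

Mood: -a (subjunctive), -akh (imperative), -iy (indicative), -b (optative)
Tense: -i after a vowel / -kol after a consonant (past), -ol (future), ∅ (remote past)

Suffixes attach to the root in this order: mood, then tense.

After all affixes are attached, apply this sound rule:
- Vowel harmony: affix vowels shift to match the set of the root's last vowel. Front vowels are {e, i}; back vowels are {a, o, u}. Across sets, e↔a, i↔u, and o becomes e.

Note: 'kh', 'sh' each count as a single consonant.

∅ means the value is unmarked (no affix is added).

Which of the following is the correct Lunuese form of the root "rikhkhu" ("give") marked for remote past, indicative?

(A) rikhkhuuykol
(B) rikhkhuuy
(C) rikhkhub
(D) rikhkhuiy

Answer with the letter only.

Attach mood indicative -iy → rikhkhuiy.
tense = remote past: zero marking, form stays rikhkhuiy.
Apply vowel harmony: rikhkhuiy → rikhkhuuy.
So the correct form is rikhkhuuy, option (B).
(C) rikhkhub is wrong: it uses optative instead of indicative for mood.
(D) rikhkhuiy is wrong: it fails to apply the sound rule(s).
(A) rikhkhuuykol is wrong: it uses past instead of remote past for tense.

B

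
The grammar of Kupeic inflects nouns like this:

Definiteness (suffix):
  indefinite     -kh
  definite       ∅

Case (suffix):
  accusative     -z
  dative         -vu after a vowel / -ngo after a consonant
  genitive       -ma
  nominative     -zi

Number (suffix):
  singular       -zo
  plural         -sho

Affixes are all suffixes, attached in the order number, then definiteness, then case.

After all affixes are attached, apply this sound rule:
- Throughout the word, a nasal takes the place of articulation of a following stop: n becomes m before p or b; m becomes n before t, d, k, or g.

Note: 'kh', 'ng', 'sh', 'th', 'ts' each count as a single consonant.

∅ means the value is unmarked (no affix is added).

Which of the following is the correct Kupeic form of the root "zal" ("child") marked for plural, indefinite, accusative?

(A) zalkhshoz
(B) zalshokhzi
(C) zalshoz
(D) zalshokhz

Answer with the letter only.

Attach number plural -sho → zalsho.
Attach definiteness indefinite -kh → zalshokh.
Attach case accusative -z → zalshokhz.
Nasal assimilation: no change.
So the correct form is zalshokhz, option (D).
(B) zalshokhzi is wrong: it uses nominative instead of accusative for case.
(A) zalkhshoz is wrong: it has the affixes in the wrong order.
(C) zalshoz is wrong: it uses definite instead of indefinite for definiteness.

D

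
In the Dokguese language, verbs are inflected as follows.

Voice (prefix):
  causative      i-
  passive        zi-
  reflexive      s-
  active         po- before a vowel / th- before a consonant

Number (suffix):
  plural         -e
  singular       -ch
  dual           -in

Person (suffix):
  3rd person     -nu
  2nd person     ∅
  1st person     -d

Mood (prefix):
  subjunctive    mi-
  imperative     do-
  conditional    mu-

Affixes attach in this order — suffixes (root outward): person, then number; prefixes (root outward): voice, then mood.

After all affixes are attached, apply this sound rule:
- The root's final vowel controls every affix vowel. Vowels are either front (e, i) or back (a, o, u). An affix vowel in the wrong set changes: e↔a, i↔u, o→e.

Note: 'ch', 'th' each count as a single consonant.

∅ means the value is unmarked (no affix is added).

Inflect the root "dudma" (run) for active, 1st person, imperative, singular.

Attach person 1st person -d → dudmad.
Attach number singular -ch → dudmadch.
Attach voice active th- (before consonant 'd') → thdudmadch.
Attach mood imperative do- → dothdudmadch.
Vowel harmony: no change.

dothdudmadch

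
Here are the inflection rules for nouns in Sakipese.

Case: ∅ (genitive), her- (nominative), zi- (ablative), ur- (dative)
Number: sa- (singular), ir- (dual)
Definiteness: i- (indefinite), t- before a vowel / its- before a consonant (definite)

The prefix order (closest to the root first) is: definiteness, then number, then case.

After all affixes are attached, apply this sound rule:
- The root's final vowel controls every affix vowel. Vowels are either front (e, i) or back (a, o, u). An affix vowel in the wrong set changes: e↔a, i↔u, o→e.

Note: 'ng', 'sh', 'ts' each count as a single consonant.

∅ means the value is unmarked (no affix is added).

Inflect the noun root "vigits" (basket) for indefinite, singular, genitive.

Attach definiteness indefinite i- → ivigits.
Attach number singular sa- → saivigits.
case = genitive: zero marking, form stays saivigits.
Apply vowel harmony: saivigits → seivigits.

seivigits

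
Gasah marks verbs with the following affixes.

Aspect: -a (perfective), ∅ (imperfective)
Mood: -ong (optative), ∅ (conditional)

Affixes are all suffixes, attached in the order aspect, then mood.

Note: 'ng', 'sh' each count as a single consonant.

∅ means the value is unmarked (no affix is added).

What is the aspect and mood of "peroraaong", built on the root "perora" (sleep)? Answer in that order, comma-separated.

perfective, optative

Segment: perora-a-ong.
aspect: -a → perfective.
mood: -ong → optative.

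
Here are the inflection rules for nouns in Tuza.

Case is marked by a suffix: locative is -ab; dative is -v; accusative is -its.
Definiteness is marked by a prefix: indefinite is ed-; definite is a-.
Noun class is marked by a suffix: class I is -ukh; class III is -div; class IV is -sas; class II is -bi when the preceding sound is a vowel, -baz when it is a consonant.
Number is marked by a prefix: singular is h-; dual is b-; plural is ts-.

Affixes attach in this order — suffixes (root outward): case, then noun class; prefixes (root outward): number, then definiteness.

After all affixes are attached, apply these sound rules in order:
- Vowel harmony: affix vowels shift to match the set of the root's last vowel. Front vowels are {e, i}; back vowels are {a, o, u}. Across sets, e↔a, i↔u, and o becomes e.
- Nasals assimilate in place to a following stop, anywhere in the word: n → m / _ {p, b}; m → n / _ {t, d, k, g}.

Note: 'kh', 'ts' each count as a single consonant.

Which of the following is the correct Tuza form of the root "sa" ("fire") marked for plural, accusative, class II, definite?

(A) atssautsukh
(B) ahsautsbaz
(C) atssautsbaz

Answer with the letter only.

C

Attach number plural ts- → tssa.
Attach case accusative -its → tssaits.
Attach definiteness definite a- → atssaits.
Attach noun class class II -baz (after consonant 'ts') → atssaitsbaz.
Apply vowel harmony: atssaitsbaz → atssautsbaz.
Nasal assimilation: no change.
So the correct form is atssautsbaz, option (C).
(B) ahsautsbaz is wrong: it uses singular instead of plural for number.
(A) atssautsukh is wrong: it uses class I instead of class II for noun class.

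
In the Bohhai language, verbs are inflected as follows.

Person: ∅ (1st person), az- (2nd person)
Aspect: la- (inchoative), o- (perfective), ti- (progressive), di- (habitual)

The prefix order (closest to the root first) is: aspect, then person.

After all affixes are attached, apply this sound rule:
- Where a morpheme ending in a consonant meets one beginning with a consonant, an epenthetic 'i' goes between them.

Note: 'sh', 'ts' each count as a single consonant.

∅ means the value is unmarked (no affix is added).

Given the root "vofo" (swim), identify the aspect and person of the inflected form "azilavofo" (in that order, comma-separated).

Segment: az-la-vofo.
aspect: la- → inchoative.
person: az- → 2nd person.

inchoative, 2nd person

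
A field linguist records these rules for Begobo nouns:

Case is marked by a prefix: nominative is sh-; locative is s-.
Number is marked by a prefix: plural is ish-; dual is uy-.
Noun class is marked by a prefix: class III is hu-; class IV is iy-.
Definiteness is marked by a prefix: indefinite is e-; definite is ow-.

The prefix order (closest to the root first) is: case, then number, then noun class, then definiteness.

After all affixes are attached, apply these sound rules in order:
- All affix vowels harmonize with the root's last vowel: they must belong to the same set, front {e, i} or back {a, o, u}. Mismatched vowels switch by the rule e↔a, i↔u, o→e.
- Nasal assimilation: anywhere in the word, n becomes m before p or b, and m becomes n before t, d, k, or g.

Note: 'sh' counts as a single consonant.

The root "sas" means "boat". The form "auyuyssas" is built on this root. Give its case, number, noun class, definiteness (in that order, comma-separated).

Segment: e-iy-uy-s-sas.
case: s- → locative.
number: uy- → dual.
noun class: iy- → class IV.
definiteness: e- → indefinite.

locative, dual, class IV, indefinite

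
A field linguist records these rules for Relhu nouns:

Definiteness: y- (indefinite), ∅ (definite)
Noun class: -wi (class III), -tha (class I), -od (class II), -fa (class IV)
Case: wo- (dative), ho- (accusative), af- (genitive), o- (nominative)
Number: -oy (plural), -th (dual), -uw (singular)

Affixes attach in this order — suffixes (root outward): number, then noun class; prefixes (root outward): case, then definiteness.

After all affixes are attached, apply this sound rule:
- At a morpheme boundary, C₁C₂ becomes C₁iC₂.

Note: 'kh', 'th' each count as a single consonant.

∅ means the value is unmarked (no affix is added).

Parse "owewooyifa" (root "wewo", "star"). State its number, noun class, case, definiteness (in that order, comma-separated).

Segment: o-wewo-oy-fa.
number: -oy → plural.
noun class: -fa → class IV.
case: o- → nominative.
definiteness: ∅ → definite.

plural, class IV, nominative, definite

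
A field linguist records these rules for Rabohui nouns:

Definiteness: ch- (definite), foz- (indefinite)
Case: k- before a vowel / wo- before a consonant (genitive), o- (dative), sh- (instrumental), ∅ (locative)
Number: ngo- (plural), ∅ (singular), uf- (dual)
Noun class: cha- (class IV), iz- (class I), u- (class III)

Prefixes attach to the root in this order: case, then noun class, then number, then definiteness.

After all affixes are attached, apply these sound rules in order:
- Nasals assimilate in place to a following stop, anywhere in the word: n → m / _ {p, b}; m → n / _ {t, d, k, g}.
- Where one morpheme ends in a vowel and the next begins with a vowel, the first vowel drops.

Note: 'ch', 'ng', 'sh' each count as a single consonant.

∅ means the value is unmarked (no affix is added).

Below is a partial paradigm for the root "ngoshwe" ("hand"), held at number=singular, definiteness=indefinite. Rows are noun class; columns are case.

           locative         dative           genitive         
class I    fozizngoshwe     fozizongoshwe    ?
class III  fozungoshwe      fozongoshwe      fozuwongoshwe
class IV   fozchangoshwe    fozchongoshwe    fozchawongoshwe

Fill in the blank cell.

Attach case genitive wo- (before consonant 'ng') → wongoshwe.
Attach noun class class I iz- → izwongoshwe.
number = singular: zero marking, form stays izwongoshwe.
Attach definiteness indefinite foz- → fozizwongoshwe.
Nasal assimilation: no change.
Vowel deletion: no change.

fozizwongoshwe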